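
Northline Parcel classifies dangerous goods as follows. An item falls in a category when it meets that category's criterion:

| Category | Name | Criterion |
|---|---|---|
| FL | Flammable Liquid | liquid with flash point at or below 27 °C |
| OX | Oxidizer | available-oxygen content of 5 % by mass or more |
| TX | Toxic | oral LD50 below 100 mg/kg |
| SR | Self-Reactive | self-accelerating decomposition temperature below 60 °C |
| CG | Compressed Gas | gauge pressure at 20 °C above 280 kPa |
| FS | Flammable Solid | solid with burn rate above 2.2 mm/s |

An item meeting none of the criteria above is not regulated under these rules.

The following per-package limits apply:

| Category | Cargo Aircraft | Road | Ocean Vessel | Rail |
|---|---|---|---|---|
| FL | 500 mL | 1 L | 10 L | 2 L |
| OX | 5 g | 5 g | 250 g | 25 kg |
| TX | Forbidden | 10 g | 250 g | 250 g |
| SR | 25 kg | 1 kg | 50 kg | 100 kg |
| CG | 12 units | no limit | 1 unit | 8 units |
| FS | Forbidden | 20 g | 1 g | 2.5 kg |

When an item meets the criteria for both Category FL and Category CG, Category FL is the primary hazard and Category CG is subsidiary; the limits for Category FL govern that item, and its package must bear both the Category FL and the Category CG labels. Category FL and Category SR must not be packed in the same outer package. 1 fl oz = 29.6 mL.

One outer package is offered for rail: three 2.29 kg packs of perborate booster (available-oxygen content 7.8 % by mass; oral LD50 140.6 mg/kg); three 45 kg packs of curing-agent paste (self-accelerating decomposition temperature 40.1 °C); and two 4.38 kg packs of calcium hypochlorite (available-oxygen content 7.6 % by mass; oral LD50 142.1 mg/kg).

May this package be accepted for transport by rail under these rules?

With available-oxygen content 7.8 % by mass (≥ 5 % by mass), the perborate booster falls in Category OX.
Self-accelerating decomposition temperature 40.1 °C meets the Category SR criterion (Self-Reactive), so the curing-agent paste is Category SR.
With available-oxygen content 7.6 % by mass (≥ 5 % by mass), the calcium hypochlorite falls in Category OX.
Category OX net quantity: (three 2.29 kg packs = 6.87 kg) + (two 4.38 kg packs = 8.76 kg) = 15.63 kg.
15.63 kg ≤ 25 kg (rail limit, Category OX) — within limit.
Category SR quantity: three 45 kg packs = 135 kg.
That exceeds the Category SR rail limit of 100 kg.
The segregation rule (Category FL with Category SR) does not apply to Category OX with Category SR.

No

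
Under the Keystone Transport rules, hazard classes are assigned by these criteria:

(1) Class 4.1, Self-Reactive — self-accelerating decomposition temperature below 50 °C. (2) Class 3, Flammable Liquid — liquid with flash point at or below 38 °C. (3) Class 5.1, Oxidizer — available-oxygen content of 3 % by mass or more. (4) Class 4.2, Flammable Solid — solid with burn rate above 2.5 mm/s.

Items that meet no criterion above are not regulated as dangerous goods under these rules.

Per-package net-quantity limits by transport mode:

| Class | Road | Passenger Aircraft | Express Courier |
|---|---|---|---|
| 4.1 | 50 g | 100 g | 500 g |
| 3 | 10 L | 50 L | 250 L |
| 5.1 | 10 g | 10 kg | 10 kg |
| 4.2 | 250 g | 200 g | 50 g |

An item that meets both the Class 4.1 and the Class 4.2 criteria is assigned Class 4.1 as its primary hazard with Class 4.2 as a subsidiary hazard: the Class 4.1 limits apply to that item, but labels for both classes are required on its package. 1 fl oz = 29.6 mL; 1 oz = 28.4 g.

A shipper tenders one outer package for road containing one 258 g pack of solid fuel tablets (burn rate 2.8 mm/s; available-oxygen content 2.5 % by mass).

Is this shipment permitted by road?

With burn rate 2.8 mm/s (> 2.5 mm/s), the solid fuel tablets fall in Class 4.2.
Class 4.2 quantity: 258 g.
258 g > 250 g (road limit, Class 4.2) — over the limit.

No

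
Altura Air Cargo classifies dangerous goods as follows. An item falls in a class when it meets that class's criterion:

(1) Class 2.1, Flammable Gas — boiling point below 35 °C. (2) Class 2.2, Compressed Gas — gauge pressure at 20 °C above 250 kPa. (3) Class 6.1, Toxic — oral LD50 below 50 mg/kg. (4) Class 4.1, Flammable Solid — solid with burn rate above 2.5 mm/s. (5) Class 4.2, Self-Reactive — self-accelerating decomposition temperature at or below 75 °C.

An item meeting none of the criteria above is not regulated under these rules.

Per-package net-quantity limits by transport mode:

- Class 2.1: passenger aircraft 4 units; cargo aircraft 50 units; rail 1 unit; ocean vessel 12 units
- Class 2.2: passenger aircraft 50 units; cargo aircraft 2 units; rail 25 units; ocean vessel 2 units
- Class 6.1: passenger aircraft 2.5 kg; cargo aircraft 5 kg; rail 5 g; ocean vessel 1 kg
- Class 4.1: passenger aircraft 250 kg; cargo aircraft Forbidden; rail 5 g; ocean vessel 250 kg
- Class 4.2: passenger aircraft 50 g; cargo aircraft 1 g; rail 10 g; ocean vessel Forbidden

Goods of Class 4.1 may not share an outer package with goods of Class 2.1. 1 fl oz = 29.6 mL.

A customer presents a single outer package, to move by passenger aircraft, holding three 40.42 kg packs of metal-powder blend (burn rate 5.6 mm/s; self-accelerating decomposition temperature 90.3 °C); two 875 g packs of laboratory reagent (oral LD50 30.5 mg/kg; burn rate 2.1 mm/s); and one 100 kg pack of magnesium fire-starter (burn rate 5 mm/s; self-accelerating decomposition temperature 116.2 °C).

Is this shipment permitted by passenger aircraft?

Yes

Metal-powder blend: burn rate 5.6 mm/s > 2.5 mm/s → Class 4.1 (Flammable Solid).
The laboratory reagent has oral LD50 30.5 mg/kg, which is < 50 mg/kg, so it is Class 6.1 (Toxic).
Burn rate 5 mm/s meets the Class 4.1 criterion (Flammable Solid), so the magnesium fire-starter is Class 4.1.
Class 4.1 net quantity: (three 40.42 kg packs = 121.26 kg) + 100 kg = 221.26 kg.
221.26 kg is within the passenger aircraft limit of 250 kg for Class 4.1.
Class 6.1 quantity: two 875 g packs = 1.75 kg.
That is within the Class 6.1 passenger aircraft limit of 2.5 kg.
The segregation rule (Class 4.1 with Class 2.1) does not apply to Class 4.1 with Class 6.1.
Every hazard class is within its passenger aircraft limit and no segregation rule is violated.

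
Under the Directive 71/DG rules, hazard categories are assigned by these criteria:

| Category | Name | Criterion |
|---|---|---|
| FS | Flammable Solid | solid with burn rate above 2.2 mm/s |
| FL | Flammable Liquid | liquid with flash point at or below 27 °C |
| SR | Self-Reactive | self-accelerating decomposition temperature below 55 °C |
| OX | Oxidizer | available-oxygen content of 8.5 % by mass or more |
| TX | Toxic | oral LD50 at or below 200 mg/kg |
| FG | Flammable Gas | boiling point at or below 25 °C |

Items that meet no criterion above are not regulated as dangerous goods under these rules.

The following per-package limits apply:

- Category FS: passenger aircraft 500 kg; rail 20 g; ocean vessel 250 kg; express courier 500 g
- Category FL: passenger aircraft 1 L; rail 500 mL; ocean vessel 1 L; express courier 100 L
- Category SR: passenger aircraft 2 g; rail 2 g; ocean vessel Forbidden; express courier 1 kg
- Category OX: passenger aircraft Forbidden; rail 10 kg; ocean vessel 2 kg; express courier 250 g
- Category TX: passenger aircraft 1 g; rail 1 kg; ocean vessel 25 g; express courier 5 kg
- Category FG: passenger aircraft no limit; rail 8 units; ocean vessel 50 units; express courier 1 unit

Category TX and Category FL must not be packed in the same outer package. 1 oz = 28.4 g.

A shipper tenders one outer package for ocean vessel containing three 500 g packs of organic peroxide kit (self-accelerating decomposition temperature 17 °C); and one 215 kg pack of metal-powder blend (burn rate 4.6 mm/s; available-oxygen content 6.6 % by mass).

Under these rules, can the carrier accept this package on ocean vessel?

With self-accelerating decomposition temperature 17 °C (< 55 °C), the organic peroxide kit falls in Category SR.
The metal-powder blend has burn rate 4.6 mm/s, which is > 2.2 mm/s, so it is Category FS (Flammable Solid).
Category FS quantity: 215 kg.
215 kg is within the ocean vessel limit of 250 kg for Category FS.
Category SR quantity: three 500 g packs = 1.5 kg.
Category SR is Forbidden by ocean vessel.
The segregation rule (Category TX with Category FL) does not apply to Category FS with Category SR.

No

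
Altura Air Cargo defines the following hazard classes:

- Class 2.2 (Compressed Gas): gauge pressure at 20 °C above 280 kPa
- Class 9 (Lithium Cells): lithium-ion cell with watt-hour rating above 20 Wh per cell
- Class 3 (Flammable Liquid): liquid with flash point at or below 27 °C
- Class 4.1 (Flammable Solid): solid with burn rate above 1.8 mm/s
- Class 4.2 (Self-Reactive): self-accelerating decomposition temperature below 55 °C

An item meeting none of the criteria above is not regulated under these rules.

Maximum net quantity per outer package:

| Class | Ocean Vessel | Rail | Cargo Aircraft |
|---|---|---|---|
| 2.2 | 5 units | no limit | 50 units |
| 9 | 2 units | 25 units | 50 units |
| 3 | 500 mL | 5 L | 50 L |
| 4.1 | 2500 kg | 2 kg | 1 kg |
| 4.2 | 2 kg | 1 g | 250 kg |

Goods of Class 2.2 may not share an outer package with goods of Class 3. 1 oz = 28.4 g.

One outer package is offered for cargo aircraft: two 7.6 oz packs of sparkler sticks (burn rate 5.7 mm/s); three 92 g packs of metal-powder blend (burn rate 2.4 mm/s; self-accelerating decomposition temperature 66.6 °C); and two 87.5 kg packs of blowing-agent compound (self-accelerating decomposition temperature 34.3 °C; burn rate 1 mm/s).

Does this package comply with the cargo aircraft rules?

Sparkler sticks: burn rate 5.7 mm/s > 1.8 mm/s → Class 4.1 (Flammable Solid).
With burn rate 2.4 mm/s (> 1.8 mm/s), the metal-powder blend falls in Class 4.1.
With self-accelerating decomposition temperature 34.3 °C (< 55 °C), the blowing-agent compound falls in Class 4.2.
Class 4.1 net quantity: (two 7.6 oz packs = 431.68 g) + (three 92 g packs = 276 g) = 707.68 g.
707.68 g is within the cargo aircraft limit of 1 kg for Class 4.1.
Class 4.2 quantity: two 87.5 kg packs = 175 kg.
That is within the Class 4.2 cargo aircraft limit of 250 kg.
The segregation rule (Class 2.2 with Class 3) does not apply to Class 4.1 with Class 4.2.
Every hazard class is within its cargo aircraft limit and no segregation rule is violated.

Yes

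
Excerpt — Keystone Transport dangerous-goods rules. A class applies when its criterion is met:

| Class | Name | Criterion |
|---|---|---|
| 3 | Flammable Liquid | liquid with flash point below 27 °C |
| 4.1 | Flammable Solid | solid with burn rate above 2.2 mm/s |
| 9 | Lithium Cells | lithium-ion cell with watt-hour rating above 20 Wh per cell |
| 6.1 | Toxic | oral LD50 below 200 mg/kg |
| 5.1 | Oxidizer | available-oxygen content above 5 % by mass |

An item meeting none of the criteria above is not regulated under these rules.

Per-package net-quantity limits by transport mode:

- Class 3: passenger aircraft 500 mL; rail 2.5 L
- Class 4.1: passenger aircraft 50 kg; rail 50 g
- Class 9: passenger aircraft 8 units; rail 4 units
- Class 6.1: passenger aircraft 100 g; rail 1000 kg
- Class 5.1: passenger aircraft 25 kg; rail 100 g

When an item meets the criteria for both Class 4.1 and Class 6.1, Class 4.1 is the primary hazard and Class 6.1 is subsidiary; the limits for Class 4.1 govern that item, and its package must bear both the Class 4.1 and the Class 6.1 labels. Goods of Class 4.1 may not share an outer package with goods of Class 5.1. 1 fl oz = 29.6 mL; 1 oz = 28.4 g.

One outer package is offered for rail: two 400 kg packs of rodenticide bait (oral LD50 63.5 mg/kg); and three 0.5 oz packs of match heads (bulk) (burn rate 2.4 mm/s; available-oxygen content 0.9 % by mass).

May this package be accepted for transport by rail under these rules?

Rodenticide bait: oral LD50 63.5 mg/kg < 200 mg/kg → Class 6.1 (Toxic).
Burn rate 2.4 mm/s meets the Class 4.1 criterion (Flammable Solid), so the match heads (bulk) are Class 4.1.
Class 4.1 quantity: three 0.5 oz packs = 42.6 g.
That is within the Class 4.1 rail limit of 50 g.
Class 6.1 quantity: two 400 kg packs = 800 kg.
800 kg ≤ 1000 kg (rail limit, Class 6.1) — within limit.
The segregation rule (Class 4.1 with Class 5.1) does not apply to Class 4.1 with Class 6.1.
Every hazard class is within its rail limit and no segregation rule is violated.

Yes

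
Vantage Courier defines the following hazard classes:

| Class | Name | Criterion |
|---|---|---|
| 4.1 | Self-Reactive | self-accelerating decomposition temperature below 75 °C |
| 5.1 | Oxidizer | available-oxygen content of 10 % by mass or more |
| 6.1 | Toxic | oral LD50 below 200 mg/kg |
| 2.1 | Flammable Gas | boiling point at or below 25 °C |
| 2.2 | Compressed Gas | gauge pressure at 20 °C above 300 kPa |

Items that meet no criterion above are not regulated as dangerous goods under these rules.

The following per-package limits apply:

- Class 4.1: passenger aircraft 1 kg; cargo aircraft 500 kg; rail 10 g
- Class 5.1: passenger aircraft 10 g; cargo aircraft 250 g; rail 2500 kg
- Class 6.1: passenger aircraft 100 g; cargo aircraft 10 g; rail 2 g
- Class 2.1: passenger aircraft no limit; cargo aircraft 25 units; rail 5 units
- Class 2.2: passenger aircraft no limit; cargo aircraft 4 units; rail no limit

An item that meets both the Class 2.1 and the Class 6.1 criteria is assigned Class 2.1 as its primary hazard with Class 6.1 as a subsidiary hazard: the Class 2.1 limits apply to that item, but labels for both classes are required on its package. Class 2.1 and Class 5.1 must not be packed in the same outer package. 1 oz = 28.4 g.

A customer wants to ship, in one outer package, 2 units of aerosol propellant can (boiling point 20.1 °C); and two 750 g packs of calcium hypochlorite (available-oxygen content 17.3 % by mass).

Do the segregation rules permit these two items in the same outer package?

Aerosol propellant can: boiling point 20.1 °C ≤ 25 °C → Class 2.1 (Flammable Gas).
Calcium hypochlorite: available-oxygen content 17.3 % by mass ≥ 10 % by mass → Class 5.1 (Oxidizer).
Class 2.1 and Class 5.1 may not share an outer package.

No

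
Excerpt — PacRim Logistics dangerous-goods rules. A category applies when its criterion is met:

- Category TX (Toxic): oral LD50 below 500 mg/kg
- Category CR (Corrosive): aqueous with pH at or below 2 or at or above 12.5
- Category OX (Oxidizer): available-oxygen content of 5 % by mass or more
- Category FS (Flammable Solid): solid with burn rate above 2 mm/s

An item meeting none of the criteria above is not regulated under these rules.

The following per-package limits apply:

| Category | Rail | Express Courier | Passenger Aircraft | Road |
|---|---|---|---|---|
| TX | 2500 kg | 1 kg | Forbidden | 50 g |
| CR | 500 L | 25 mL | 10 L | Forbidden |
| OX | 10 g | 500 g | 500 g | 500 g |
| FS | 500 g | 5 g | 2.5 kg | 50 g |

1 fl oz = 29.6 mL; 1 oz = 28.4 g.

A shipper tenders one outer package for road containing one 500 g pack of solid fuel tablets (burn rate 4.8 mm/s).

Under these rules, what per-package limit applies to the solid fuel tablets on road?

50 g

Burn rate 4.8 mm/s meets the Category FS criterion (Flammable Solid), so the solid fuel tablets are Category FS.
The road limit for Category FS is 50 g.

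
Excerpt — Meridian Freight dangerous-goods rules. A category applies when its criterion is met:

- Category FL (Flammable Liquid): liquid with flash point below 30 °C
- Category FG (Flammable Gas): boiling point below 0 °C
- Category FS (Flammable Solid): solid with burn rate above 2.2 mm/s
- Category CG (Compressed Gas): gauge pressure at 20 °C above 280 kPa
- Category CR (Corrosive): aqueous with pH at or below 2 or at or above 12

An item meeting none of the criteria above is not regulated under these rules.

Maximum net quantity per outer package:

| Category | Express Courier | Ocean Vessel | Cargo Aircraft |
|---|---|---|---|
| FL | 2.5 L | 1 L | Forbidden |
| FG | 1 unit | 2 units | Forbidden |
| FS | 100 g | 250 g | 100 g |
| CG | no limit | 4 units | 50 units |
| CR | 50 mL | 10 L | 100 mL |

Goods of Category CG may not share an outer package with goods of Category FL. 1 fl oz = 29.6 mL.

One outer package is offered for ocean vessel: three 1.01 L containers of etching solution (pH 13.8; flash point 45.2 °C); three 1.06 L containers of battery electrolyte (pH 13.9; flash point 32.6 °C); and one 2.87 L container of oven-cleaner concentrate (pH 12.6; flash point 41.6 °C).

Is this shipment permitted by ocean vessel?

Etching solution: pH 13.8 ≥ 12 → Category CR (Corrosive).
The battery electrolyte has pH 13.9, which is ≥ 12, so it is Category CR (Corrosive).
pH 12.6 meets the Category CR criterion (Corrosive), so the oven-cleaner concentrate is Category CR.
Total Category CR: (three 1.01 L containers = 3.03 L) + (three 1.06 L containers = 3.18 L) + 2.87 L = 9.08 L.
That is within the Category CR ocean vessel limit of 10 L.

Yes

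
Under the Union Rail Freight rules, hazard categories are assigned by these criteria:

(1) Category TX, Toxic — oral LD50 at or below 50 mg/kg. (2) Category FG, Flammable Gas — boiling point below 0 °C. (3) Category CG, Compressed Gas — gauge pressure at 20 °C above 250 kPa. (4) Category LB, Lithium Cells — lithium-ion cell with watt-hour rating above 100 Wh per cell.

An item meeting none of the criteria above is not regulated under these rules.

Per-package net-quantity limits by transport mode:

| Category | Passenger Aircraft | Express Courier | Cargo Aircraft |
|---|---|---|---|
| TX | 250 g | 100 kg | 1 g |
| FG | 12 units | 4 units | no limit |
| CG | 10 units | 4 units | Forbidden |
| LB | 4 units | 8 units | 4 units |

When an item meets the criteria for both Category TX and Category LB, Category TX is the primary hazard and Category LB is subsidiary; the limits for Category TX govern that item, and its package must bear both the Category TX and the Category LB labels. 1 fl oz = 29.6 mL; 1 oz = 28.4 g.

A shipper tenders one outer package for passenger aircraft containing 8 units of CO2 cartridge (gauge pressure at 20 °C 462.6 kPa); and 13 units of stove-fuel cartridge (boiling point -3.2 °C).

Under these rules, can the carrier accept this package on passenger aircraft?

No

Gauge pressure at 20 °C 462.6 kPa meets the Category CG criterion (Compressed Gas), so the CO2 cartridge is Category CG.
Boiling point -3.2 °C meets the Category FG criterion (Flammable Gas), so the stove-fuel cartridge is Category FG.
Category CG quantity: 8 units.
That is within the Category CG passenger aircraft limit of 10 units.
Category FG quantity: 13 units.
13 units exceeds the passenger aircraft limit of 12 units for Category FG.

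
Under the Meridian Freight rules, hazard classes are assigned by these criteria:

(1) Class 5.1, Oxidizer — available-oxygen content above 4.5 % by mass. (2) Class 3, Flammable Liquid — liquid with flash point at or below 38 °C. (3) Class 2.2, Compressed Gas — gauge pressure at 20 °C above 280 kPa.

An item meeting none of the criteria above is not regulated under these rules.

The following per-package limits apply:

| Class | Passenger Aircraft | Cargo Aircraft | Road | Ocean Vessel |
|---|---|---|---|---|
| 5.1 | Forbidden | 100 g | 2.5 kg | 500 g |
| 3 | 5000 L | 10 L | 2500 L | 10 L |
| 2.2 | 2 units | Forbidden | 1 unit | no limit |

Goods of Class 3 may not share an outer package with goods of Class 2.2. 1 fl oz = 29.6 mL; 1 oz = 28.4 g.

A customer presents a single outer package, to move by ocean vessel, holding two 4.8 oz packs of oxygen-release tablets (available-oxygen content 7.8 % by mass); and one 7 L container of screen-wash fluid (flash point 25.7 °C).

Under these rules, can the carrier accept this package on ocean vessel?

With available-oxygen content 7.8 % by mass (> 4.5 % by mass), the oxygen-release tablets fall in Class 5.1.
Screen-wash fluid: flash point 25.7 °C ≤ 38 °C → Class 3 (Flammable Liquid).
Class 3 quantity: 7 L.
7 L is within the ocean vessel limit of 10 L for Class 3.
Class 5.1 quantity: two 4.8 oz packs = 272.64 g.
272.64 g is within the ocean vessel limit of 500 g for Class 5.1.
The segregation rule (Class 3 with Class 2.2) does not apply to Class 3 with Class 5.1.
Every hazard class is within its ocean vessel limit and no segregation rule is violated.

Yes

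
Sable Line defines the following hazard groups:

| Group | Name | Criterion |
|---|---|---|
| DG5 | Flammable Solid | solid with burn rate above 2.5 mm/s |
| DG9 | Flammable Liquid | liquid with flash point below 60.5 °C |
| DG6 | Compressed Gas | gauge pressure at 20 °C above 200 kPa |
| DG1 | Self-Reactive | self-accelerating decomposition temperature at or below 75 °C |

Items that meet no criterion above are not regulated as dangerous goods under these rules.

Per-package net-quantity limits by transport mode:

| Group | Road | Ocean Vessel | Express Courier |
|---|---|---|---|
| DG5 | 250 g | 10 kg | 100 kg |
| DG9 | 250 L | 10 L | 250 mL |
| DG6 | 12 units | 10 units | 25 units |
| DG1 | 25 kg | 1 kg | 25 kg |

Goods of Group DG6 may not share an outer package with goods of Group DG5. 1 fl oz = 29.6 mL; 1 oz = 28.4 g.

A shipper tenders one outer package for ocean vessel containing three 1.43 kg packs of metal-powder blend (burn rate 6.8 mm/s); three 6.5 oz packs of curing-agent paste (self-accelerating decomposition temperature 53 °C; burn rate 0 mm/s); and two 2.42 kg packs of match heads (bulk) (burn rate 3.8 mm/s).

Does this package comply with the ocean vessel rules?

Yes

The metal-powder blend has burn rate 6.8 mm/s, which is > 2.5 mm/s, so it is Group DG5 (Flammable Solid).
With self-accelerating decomposition temperature 53 °C (≤ 75 °C), the curing-agent paste falls in Group DG1.
The match heads (bulk) have burn rate 3.8 mm/s, which is > 2.5 mm/s, so they are Group DG5 (Flammable Solid).
Total Group DG5: (three 1.43 kg packs = 4.29 kg) + (two 2.42 kg packs = 4.84 kg) = 9.13 kg.
That is within the Group DG5 ocean vessel limit of 10 kg.
Group DG1 quantity: three 6.5 oz packs = 553.8 g.
That is within the Group DG1 ocean vessel limit of 1 kg.
The segregation rule (Group DG6 with Group DG5) does not apply to Group DG5 with Group DG1.
Every hazard group is within its ocean vessel limit and no segregation rule is violated.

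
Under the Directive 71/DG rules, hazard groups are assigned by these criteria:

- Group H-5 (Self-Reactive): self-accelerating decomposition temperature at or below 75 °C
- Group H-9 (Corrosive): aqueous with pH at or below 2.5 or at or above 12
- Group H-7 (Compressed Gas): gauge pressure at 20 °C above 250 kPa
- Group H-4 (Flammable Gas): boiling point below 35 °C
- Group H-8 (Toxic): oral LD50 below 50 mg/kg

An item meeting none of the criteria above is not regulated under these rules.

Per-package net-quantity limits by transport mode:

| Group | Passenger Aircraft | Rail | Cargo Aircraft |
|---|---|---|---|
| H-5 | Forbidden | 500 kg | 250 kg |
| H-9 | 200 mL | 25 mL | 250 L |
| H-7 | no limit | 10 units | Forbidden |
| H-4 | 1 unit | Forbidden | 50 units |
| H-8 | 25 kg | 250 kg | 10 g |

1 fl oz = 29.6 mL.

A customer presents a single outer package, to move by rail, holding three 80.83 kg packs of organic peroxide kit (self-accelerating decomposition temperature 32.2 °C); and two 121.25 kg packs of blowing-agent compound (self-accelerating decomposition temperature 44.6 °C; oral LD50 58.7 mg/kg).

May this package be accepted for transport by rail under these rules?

With self-accelerating decomposition temperature 32.2 °C (≤ 75 °C), the organic peroxide kit falls in Group H-5.
Self-accelerating decomposition temperature 44.6 °C meets the Group H-5 criterion (Self-Reactive), so the blowing-agent compound is Group H-5.
Group H-5 net quantity: (three 80.83 kg packs = 242.49 kg) + (two 121.25 kg packs = 242.5 kg) = 484.99 kg.
484.99 kg ≤ 500 kg (rail limit, Group H-5) — within limit.

Yes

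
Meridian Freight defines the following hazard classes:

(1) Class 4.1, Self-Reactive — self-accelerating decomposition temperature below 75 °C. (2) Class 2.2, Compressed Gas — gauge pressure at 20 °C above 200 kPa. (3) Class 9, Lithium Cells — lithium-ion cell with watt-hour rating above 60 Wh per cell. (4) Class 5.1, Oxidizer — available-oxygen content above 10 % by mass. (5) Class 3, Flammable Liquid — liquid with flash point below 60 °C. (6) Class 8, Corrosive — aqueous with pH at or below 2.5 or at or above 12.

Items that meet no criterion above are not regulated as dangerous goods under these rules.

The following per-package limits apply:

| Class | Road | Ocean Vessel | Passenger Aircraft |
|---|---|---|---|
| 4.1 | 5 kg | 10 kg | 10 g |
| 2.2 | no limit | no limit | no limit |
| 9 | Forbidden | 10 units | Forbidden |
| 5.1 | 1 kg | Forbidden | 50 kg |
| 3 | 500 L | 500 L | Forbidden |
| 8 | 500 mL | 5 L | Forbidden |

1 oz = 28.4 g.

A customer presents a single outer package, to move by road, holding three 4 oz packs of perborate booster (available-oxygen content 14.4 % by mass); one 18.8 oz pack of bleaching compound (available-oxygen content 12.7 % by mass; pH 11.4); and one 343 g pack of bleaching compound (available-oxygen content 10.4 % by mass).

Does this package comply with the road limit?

With available-oxygen content 14.4 % by mass (> 10 % by mass), the perborate booster falls in Class 5.1.
The bleaching compound has available-oxygen content 12.7 % by mass, which is > 10 % by mass, so it is Class 5.1 (Oxidizer).
Available-oxygen content 10.4 % by mass meets the Class 5.1 criterion (Oxidizer), so the bleaching compound is Class 5.1.
Total Class 5.1: (three 4 oz packs = 340.8 g) + (one 18.8 oz pack = 533.92 g) + 343 g = 1217.72 g.
1217.72 g > 1 kg (road limit, Class 5.1) — over the limit.

No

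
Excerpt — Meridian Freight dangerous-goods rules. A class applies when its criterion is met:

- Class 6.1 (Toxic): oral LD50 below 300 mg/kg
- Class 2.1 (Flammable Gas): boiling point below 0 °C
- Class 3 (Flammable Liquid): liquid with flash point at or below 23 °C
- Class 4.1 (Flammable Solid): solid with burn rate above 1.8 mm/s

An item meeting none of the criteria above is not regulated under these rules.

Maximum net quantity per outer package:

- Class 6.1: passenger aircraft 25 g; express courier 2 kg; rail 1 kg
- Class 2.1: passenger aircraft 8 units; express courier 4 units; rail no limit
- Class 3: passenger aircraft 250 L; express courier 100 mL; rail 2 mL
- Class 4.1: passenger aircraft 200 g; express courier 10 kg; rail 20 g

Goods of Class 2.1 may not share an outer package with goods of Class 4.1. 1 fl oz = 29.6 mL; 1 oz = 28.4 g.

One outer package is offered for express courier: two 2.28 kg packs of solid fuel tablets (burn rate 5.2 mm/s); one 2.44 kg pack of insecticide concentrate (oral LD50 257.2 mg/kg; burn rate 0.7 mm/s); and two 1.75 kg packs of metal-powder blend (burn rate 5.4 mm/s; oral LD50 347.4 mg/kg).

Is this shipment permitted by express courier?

Solid fuel tablets: burn rate 5.2 mm/s > 1.8 mm/s → Class 4.1 (Flammable Solid).
With oral LD50 257.2 mg/kg (< 300 mg/kg), the insecticide concentrate falls in Class 6.1.
The metal-powder blend has burn rate 5.4 mm/s, which is > 1.8 mm/s, so it is Class 4.1 (Flammable Solid).
Class 4.1 net quantity: (two 2.28 kg packs = 4.56 kg) + (two 1.75 kg packs = 3.5 kg) = 8.06 kg.
8.06 kg ≤ 10 kg (express courier limit, Class 4.1) — within limit.
Class 6.1 quantity: 2.44 kg.
2.44 kg > 2 kg (express courier limit, Class 6.1) — over the limit.
The segregation rule (Class 2.1 with Class 4.1) does not apply to Class 4.1 with Class 6.1.

No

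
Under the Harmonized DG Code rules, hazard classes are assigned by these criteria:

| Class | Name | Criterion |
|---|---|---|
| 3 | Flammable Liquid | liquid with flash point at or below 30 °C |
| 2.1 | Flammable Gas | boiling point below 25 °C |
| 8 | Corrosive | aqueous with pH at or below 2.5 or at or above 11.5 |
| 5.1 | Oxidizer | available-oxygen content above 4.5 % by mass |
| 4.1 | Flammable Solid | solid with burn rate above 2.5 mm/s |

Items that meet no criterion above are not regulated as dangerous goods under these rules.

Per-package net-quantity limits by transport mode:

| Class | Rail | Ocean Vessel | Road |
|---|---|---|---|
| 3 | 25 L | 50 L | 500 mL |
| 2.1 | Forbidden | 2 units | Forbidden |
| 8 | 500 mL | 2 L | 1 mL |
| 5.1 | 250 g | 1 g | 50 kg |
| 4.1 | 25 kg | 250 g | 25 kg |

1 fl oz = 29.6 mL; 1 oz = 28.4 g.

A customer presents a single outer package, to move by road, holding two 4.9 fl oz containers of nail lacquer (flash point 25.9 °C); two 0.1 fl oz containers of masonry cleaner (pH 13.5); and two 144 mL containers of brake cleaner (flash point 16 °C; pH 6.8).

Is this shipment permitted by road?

No

Flash point 25.9 °C meets the Class 3 criterion (Flammable Liquid), so the nail lacquer is Class 3.
With pH 13.5 (≥ 11.5), the masonry cleaner falls in Class 8.
Flash point 16 °C meets the Class 3 criterion (Flammable Liquid), so the brake cleaner is Class 3.
Class 3 net quantity: (two 4.9 fl oz containers = 290.08 mL) + (two 144 mL containers = 288 mL) = 578.08 mL.
That exceeds the Class 3 road limit of 500 mL.
Class 8 quantity: two 0.1 fl oz containers = 5.92 mL.
That exceeds the Class 8 road limit of 1 mL.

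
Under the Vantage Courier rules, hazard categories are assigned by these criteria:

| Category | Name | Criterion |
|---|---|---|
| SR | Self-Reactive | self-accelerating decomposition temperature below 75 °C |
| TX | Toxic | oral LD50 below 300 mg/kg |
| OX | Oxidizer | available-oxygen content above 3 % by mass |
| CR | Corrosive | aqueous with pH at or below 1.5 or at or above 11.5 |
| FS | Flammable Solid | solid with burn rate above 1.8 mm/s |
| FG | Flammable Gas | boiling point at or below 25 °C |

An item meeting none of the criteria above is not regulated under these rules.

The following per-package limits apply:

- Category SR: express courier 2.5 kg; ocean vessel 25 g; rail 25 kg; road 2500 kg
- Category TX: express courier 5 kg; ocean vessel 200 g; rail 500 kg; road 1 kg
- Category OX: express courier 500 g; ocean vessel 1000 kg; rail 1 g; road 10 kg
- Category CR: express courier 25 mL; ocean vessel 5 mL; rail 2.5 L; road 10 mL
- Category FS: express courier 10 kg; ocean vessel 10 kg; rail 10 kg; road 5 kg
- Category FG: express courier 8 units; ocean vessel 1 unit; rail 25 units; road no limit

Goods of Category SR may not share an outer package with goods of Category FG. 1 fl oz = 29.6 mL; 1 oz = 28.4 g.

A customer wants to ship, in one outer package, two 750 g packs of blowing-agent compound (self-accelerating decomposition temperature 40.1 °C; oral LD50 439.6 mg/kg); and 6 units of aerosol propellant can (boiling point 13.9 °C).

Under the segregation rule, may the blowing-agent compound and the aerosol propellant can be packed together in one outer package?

No

The blowing-agent compound has self-accelerating decomposition temperature 40.1 °C, which is < 75 °C, so it is Category SR (Self-Reactive).
With boiling point 13.9 °C (≤ 25 °C), the aerosol propellant can falls in Category FG.
Category SR and Category FG may not share an outer package.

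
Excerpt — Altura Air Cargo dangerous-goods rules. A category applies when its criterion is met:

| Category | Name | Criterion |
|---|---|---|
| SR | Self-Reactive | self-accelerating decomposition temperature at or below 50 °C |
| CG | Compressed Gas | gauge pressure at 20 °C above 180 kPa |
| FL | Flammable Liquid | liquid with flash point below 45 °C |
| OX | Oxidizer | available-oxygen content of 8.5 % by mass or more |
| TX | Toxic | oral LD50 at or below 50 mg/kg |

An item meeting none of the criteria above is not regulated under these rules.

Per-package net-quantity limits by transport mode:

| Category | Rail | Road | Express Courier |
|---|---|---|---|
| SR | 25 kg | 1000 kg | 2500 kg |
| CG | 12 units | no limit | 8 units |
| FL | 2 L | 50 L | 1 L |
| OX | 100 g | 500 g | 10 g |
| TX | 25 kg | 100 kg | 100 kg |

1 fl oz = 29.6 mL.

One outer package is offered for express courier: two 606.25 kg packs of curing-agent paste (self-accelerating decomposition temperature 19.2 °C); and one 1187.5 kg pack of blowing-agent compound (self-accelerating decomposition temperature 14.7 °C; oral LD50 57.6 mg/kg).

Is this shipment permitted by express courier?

Yes

The curing-agent paste has self-accelerating decomposition temperature 19.2 °C, which is ≤ 50 °C, so it is Category SR (Self-Reactive).
The blowing-agent compound has self-accelerating decomposition temperature 14.7 °C, which is ≤ 50 °C, so it is Category SR (Self-Reactive).
Total Category SR: (two 606.25 kg packs = 1212.5 kg) + 1187.5 kg = 2400 kg.
2400 kg ≤ 2500 kg (express courier limit, Category SR) — within limit.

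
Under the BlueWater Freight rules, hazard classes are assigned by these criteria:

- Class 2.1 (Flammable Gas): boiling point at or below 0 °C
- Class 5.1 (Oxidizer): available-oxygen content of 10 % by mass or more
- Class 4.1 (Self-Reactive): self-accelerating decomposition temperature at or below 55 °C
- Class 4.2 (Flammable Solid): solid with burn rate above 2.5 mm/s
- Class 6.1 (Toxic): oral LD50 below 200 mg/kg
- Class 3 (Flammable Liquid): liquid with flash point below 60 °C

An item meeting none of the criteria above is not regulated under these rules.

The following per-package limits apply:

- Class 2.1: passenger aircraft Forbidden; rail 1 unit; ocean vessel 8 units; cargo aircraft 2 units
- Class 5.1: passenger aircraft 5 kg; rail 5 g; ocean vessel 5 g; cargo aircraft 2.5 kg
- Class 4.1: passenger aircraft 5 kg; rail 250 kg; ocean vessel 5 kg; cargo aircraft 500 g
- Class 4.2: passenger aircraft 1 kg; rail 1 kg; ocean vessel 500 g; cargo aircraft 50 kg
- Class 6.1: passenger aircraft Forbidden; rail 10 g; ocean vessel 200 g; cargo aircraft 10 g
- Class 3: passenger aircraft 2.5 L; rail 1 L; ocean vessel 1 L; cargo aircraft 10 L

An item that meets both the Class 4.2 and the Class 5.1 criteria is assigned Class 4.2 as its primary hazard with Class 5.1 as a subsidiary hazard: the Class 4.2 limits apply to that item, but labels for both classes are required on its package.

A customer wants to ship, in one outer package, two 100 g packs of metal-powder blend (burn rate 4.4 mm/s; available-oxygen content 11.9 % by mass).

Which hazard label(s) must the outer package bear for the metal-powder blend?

Burn rate 4.4 mm/s meets the Class 4.2 criterion (Flammable Solid), so the metal-powder blend is Class 4.2.
The metal-powder blend has available-oxygen content 11.9 % by mass, which is ≥ 10 % by mass, so it is Class 5.1 (Oxidizer).
By the precedence rule Class 4.2 is primary and Class 5.1 is subsidiary, and that rule requires both labels on the package.

Class 4.2 and 5.1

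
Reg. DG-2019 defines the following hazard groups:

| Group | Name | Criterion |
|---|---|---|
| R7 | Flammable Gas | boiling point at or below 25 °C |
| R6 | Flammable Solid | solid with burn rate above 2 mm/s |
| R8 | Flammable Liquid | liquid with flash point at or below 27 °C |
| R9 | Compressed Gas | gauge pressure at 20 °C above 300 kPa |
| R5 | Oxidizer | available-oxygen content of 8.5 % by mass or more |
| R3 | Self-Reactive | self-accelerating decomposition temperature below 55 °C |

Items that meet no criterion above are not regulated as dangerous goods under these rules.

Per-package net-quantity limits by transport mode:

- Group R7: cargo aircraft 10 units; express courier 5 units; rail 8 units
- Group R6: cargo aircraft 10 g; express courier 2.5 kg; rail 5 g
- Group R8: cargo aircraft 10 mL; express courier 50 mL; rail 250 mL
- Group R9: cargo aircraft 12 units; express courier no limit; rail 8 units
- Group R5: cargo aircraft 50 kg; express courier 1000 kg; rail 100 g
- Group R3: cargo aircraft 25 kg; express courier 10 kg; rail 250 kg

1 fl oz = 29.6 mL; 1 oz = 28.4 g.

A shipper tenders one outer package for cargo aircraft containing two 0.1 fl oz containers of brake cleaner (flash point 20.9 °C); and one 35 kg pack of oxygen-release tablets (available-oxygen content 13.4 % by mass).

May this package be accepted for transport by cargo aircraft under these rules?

Yes

Flash point 20.9 °C meets the Group R8 criterion (Flammable Liquid), so the brake cleaner is Group R8.
Available-oxygen content 13.4 % by mass meets the Group R5 criterion (Oxidizer), so the oxygen-release tablets are Group R5.
Group R8 quantity: two 0.1 fl oz containers = 5.92 mL.
5.92 mL ≤ 10 mL (cargo aircraft limit, Group R8) — within limit.
Group R5 quantity: 35 kg.
35 kg is within the cargo aircraft limit of 50 kg for Group R5.
Every hazard group is within its cargo aircraft limit and no segregation rule is violated.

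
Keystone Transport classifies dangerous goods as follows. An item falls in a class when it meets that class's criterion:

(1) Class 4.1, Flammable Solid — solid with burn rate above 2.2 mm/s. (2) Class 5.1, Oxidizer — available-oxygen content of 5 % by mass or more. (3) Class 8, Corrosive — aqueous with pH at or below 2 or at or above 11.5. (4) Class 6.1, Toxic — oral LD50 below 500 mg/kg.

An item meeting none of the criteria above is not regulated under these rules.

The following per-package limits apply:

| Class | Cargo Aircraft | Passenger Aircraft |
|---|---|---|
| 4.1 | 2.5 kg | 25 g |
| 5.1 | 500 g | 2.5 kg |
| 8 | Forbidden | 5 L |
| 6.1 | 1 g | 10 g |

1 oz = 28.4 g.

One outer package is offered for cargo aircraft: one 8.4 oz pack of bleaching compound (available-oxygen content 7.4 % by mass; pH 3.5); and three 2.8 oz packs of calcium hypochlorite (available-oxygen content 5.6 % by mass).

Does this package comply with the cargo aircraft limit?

Yes

Available-oxygen content 7.4 % by mass meets the Class 5.1 criterion (Oxidizer), so the bleaching compound is Class 5.1.
The calcium hypochlorite has available-oxygen content 5.6 % by mass, which is ≥ 5 % by mass, so it is Class 5.1 (Oxidizer).
Class 5.1 net quantity: (one 8.4 oz pack = 238.56 g) + (three 2.8 oz packs = 238.56 g) = 477.12 g.
477.12 g is within the cargo aircraft limit of 500 g for Class 5.1.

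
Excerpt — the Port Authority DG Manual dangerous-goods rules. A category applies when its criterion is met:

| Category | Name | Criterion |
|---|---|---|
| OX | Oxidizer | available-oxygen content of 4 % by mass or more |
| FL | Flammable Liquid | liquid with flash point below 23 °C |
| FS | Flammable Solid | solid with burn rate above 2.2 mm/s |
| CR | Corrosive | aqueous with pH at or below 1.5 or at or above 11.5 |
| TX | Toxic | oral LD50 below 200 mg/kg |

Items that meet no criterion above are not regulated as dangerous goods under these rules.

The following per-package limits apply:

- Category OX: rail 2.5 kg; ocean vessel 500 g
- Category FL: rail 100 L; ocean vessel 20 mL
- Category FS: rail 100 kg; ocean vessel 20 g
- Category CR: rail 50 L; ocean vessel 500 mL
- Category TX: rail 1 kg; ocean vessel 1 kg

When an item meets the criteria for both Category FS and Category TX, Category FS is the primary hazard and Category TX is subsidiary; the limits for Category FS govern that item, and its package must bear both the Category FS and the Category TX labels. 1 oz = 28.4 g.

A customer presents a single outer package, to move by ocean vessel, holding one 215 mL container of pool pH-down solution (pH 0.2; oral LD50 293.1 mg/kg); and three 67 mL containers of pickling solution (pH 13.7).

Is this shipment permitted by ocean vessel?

pH 0.2 meets the Category CR criterion (Corrosive), so the pool pH-down solution is Category CR.
With pH 13.7 (≥ 11.5), the pickling solution falls in Category CR.
Category CR net quantity: 215 mL + (three 67 mL containers = 201 mL) = 416 mL.
416 mL is within the ocean vessel limit of 500 mL for Category CR.

Yes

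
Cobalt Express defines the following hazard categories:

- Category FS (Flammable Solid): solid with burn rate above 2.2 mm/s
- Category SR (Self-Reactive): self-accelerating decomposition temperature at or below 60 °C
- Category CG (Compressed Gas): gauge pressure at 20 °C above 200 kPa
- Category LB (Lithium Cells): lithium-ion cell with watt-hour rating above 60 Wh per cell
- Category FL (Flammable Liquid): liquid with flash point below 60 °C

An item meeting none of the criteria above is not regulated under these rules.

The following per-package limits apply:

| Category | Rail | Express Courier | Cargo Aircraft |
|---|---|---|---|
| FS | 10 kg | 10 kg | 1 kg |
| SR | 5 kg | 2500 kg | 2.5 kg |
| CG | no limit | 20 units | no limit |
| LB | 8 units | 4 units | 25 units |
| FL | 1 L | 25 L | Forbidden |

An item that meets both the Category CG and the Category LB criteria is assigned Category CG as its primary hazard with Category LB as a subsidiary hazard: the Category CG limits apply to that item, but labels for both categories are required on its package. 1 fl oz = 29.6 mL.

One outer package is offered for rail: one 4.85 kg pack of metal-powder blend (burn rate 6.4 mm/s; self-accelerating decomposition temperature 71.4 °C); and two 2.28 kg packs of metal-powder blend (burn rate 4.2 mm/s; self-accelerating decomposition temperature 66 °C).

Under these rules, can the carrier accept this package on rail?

Yes

Burn rate 6.4 mm/s meets the Category FS criterion (Flammable Solid), so the metal-powder blend is Category FS.
The metal-powder blend has burn rate 4.2 mm/s, which is > 2.2 mm/s, so it is Category FS (Flammable Solid).
Category FS net quantity: 4.85 kg + (two 2.28 kg packs = 4.56 kg) = 9.41 kg.
9.41 kg ≤ 10 kg (rail limit, Category FS) — within limit.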